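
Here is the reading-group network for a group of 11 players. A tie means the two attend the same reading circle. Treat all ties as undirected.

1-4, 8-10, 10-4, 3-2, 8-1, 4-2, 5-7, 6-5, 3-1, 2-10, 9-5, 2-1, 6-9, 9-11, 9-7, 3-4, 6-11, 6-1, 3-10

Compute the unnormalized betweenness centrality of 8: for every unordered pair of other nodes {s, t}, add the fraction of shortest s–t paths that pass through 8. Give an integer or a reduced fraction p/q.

3/2

Pairs whose geodesics pass through 8 — 6–10: 1/4; 7–10: 2/8; 9–10: 1/4; 5–10: 1/4; 11–10: 1/4; 1–10: 1/4.
All other pairs contribute 0.
Summing the contributions gives betweenness(8) = 3/2.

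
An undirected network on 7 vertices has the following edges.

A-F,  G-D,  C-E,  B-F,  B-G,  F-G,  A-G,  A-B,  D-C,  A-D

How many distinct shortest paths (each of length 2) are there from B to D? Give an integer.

2

The shortest distance is 2. The length-2 paths are: B–G–D; B–A–D.
That gives 2 distinct shortest paths.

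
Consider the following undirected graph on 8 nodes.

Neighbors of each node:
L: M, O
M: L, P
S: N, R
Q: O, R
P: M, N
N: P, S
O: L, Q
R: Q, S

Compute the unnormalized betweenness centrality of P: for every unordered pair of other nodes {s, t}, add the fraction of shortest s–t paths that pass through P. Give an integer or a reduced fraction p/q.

Pairs whose geodesics pass through P — R–M: 1/2; S–M: 1; S–L: 1/2; N–M: 1; N–L: 1; N–O: 1/2.
All other pairs contribute 0.
Summing the contributions gives betweenness(P) = 9/2.

9/2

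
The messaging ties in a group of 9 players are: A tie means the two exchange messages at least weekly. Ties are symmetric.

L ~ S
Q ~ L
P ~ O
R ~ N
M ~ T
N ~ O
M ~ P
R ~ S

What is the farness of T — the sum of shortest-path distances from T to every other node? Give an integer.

Distances from T: L:7, M:1, N:4, O:3, P:2, Q:8, R:5, S:6.
Sum = 7 + 1 + 4 + 3 + 2 + 8 + 5 + 6 = 36.

36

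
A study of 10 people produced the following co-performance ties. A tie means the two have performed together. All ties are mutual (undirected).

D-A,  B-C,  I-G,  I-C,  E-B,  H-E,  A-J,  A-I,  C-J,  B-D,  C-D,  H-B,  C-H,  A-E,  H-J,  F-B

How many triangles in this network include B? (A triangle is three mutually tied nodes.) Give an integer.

B's neighbors: C, D, E, F, and H.
Neighbor pairs that are themselves tied: B–C–D; B–C–H; B–E–H. Each forms one triangle with B, for 3 in total.

3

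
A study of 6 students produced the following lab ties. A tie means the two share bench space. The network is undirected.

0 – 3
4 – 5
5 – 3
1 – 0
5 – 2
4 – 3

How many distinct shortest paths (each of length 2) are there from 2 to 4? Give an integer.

1

The shortest distance is 2, and the only length-2 path is 2–5–4. So there is exactly 1 shortest path.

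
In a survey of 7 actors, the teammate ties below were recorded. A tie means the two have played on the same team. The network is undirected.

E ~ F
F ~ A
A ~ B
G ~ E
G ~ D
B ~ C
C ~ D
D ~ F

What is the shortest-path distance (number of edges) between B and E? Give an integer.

One shortest route is B – A – F – E, which uses 3 edges, and at distance 2 from B we only reach {D, F}, which does not include E. So d(B,E) = 3.

3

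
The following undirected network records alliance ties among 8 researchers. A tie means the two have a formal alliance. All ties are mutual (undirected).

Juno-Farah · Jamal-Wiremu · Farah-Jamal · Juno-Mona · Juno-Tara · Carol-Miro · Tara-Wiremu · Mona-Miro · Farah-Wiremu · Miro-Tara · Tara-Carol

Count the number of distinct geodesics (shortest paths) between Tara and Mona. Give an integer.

2

The shortest distance is 2. The length-2 paths are: Tara–Juno–Mona; Tara–Miro–Mona.
That gives 2 distinct shortest paths.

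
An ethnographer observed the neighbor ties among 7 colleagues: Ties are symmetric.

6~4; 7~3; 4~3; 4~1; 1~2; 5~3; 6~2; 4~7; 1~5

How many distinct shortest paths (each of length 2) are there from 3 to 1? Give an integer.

The shortest distance is 2. The length-2 paths are: 3–5–1; 3–4–1.
That gives 2 distinct shortest paths.

2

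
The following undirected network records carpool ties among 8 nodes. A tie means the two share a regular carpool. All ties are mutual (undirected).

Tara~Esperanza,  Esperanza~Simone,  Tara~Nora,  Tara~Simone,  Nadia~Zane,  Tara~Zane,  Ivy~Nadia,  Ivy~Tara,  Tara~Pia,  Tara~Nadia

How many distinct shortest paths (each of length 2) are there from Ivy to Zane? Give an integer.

2

The shortest distance is 2. The length-2 paths are: Ivy–Tara–Zane; Ivy–Nadia–Zane.
That gives 2 distinct shortest paths.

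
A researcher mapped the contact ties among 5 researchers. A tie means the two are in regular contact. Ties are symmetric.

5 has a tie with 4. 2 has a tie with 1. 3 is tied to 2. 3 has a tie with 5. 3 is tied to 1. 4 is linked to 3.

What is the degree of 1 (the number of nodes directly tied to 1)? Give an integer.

1 is directly tied to 2 and 3. That is 2 neighbors, so the degree of 1 is 2.

2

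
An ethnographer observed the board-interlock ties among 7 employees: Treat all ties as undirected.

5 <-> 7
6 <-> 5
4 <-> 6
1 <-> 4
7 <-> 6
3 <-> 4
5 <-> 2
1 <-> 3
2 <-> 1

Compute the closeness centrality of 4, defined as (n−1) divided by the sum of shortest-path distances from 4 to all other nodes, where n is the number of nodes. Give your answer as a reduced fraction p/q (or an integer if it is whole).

Distances from 4: 1:1, 2:2, 3:1, 5:2, 6:1, 7:2. Sum = 9.
n = 7, so closeness = 6/9 = 2/3.

2/3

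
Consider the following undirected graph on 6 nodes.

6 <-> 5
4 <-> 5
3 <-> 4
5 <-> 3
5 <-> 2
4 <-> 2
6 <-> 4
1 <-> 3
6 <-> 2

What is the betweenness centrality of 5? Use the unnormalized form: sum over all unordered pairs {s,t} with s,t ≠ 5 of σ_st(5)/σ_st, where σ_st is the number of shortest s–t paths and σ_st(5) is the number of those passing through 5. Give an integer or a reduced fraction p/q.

2

Pairs whose geodesics pass through 5 — 2–3: 1/2; 2–1: 1/2; 6–3: 1/2; 6–1: 1/2.
All other pairs contribute 0.
Summing the contributions gives betweenness(5) = 2.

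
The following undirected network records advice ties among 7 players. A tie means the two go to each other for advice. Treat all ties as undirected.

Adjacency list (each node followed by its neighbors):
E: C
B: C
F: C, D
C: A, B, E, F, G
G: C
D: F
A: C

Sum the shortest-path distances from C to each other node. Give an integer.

Distances from C: A:1, B:1, D:2, E:1, F:1, G:1.
Sum = 1 + 1 + 2 + 1 + 1 + 1 = 7.

7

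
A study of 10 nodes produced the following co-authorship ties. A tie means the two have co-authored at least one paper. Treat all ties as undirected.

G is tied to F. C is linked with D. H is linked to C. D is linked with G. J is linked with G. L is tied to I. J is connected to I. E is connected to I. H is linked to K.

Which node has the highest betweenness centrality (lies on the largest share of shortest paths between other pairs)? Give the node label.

G

Unnormalized betweenness of each node: C:14, D:18, E:0, F:0, G:24, H:8, I:15, J:18, K:0, L:0.
G has the largest value, 24, making it the main broker — the node through which the most shortest paths run.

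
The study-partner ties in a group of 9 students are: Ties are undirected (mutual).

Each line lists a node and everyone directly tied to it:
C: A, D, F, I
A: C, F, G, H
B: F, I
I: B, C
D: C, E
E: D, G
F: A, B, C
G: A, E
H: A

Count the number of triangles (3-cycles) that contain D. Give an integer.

D's neighbors are C and E, but none of them are tied to each other, so no triangle contains D.

0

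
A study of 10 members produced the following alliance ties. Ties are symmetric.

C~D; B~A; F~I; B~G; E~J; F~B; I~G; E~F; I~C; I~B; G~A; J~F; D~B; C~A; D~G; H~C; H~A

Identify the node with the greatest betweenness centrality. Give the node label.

Unnormalized betweenness of each node: A:25/6, B:10, C:9/2, D:2/3, E:0, F:14, G:1, H:0, I:20/3, J:0.
F has the largest value, 14, making it the main broker — the node through which the most shortest paths run.

F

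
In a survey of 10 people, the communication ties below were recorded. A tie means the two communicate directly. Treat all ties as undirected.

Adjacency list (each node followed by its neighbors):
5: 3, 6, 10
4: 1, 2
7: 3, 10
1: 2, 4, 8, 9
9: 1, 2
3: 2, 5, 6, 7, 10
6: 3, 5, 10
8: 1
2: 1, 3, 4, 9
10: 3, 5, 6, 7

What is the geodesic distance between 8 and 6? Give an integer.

One shortest route is 8 – 1 – 2 – 3 – 6, which uses 4 edges, and at distance 3 from 8 we only reach {3}, which does not include 6. So d(8,6) = 4.

4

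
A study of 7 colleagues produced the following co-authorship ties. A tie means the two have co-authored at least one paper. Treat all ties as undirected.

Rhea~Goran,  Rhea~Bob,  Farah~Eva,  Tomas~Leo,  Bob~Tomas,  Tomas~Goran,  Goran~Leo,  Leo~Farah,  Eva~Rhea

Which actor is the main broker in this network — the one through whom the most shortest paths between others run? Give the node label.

Rhea

Unnormalized betweenness of each node: Bob:5/6, Eva:3/2, Farah:4/3, Goran:11/6, Leo:17/6, Rhea:11/3, Tomas:2.
Rhea has the largest value, 11/3, making it the main broker — the node through which the most shortest paths run.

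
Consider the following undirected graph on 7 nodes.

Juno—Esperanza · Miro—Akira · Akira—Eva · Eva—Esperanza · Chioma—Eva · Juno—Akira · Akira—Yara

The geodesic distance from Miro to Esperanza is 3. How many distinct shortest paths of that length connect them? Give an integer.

The shortest distance is 3. The length-3 paths are: Miro–Akira–Juno–Esperanza; Miro–Akira–Eva–Esperanza.
That gives 2 distinct shortest paths.

2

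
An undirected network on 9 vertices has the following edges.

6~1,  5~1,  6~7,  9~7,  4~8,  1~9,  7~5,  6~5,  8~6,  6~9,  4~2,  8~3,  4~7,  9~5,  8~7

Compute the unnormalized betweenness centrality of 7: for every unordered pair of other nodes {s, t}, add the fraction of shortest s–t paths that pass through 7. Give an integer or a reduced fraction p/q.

17/2

Pairs whose geodesics pass through 7 — 2–6: 1/2; 2–1: 3/4; 2–9: 1; 2–5: 1; 3–9: 1/2; 3–5: 1/2; 8–9: 1/2; 8–5: 1/2; 6–4: 1/2; 4–1: 3/4; 4–9: 1; 4–5: 1.
All other pairs contribute 0.
Summing the contributions gives betweenness(7) = 17/2.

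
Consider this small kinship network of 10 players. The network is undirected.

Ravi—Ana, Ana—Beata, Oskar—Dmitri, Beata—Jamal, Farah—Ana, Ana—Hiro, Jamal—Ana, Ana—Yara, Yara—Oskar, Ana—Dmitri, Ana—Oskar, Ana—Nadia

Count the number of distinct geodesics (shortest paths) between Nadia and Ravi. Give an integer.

The shortest distance is 2, and the only length-2 path is Nadia–Ana–Ravi. So there is exactly 1 shortest path.

1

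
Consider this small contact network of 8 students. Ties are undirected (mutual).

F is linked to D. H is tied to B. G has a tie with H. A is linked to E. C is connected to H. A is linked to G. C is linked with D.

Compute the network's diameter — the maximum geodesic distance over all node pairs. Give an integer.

Eccentricity of each node (its greatest distance to any other): A:5, B:4, C:4, D:5, E:6, F:6, G:4, H:3.
The maximum eccentricity is 6, realized for instance by the pair F–E via F – D – C – H – G – A – E. So the diameter is 6.

6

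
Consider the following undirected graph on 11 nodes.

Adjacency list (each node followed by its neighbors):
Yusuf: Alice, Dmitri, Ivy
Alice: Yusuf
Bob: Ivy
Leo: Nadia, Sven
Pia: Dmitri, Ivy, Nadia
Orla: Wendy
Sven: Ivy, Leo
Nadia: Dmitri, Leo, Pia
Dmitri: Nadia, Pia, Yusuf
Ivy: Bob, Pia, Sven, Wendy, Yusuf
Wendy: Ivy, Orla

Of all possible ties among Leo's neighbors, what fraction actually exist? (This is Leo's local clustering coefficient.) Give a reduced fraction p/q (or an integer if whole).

0

Leo's neighbors: Nadia and Sven (k = 2).
Possible neighbor pairs: C(2,2) = 1. Edges among them: none → e = 0.
Clustering(Leo) = 0/1.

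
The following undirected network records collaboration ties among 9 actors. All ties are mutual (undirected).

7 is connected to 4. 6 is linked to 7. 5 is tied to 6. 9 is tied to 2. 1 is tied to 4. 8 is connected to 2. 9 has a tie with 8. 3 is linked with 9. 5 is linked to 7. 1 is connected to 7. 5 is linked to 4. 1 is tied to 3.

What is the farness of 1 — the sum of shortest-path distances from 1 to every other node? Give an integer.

Distances from 1: 2:3, 3:1, 4:1, 5:2, 6:2, 7:1, 8:3, 9:2.
Sum = 3 + 1 + 1 + 2 + 2 + 1 + 3 + 2 = 15.

15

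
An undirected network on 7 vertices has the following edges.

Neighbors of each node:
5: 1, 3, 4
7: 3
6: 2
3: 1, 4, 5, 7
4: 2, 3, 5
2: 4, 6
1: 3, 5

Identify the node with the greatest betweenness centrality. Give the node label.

4

Unnormalized betweenness of each node: 1:0, 2:5, 3:13/2, 4:8, 5:3/2, 6:0, 7:0.
4 has the largest value, 8, making it the main broker — the node through which the most shortest paths run.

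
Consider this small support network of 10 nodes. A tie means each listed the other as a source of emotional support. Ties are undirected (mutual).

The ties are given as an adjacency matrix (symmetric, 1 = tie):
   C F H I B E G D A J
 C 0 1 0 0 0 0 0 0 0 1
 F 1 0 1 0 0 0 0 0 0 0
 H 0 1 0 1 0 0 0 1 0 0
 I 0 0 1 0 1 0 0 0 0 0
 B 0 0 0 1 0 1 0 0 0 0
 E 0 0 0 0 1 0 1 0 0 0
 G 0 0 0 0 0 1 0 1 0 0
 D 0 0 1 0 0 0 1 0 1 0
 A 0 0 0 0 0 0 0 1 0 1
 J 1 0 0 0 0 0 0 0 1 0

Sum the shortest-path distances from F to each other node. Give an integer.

Distances from F: A:3, B:3, C:1, D:2, E:4, G:3, H:1, I:2, J:2.
Sum = 3 + 3 + 1 + 2 + 4 + 3 + 1 + 2 + 2 = 21.

21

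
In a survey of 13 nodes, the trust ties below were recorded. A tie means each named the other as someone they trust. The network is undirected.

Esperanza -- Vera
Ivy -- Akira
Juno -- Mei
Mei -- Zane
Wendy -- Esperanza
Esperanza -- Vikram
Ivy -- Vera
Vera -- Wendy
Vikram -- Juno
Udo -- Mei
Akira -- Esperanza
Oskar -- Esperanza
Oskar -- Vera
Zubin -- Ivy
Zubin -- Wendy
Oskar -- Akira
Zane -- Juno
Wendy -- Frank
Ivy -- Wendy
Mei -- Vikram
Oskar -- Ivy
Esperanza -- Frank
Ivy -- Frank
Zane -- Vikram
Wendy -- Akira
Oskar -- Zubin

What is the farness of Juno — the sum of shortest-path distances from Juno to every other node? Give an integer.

30

Distances from Juno: Akira:3, Esperanza:2, Frank:3, Ivy:4, Mei:1, Oskar:3, Udo:2, Vera:3, Vikram:1, Wendy:3, Zane:1, Zubin:4.
Sum = 3 + 2 + 3 + 4 + 1 + 3 + 2 + 3 + 1 + 3 + 1 + 4 = 30.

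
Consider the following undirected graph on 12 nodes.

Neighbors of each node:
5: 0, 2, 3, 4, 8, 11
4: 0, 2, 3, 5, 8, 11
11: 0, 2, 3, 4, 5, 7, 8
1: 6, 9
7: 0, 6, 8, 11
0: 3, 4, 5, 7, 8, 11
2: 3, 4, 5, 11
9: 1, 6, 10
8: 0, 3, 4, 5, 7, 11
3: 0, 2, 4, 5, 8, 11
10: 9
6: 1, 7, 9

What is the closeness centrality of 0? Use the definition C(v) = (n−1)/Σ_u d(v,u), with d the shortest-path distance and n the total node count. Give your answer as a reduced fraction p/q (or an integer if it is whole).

Distances from 0: 1:3, 2:2, 3:1, 4:1, 5:1, 6:2, 7:1, 8:1, 9:3, 10:4, 11:1. Sum = 20.
n = 12, so closeness = 11/20.

11/20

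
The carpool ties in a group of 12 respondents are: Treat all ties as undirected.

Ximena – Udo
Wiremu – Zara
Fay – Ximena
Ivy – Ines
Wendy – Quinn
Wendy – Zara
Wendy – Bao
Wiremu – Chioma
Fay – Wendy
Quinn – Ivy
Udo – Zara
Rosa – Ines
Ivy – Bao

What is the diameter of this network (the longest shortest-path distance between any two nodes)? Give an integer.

7

Eccentricity of each node (its greatest distance to any other): Bao:4, Chioma:7, Fay:5, Ines:6, Ivy:5, Quinn:4, Rosa:7, Udo:6, Wendy:4, Wiremu:6, Ximena:6, Zara:5.
The maximum eccentricity is 7, realized for instance by the pair Chioma–Rosa via Chioma – Wiremu – Zara – Wendy – Quinn – Ivy – Ines – Rosa. So the diameter is 7.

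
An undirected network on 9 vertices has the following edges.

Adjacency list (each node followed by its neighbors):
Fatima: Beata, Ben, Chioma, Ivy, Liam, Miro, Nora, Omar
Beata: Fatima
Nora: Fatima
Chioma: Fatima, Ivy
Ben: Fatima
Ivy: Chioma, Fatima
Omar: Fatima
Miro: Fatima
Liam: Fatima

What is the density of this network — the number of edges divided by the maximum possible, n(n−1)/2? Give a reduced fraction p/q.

There are 9 edges and 9 nodes, so the maximum possible is C(9,2) = 36.
Density = 9/36 = 1/4.

1/4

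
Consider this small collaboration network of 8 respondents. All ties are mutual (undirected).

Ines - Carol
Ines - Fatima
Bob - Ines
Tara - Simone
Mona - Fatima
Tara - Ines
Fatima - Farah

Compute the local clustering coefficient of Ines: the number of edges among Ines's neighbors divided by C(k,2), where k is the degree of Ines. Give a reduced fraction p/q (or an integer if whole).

Ines's neighbors: Bob, Carol, Fatima, and Tara (k = 4).
Possible neighbor pairs: C(4,2) = 6. Edges among them: none → e = 0.
Clustering(Ines) = 0/6 = 0.

0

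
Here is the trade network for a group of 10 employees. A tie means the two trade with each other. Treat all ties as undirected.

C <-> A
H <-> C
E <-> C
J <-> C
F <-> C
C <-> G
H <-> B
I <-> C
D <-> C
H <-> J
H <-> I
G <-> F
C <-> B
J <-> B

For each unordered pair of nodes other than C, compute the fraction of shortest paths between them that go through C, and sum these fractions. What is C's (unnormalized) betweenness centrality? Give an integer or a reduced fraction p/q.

30

Pairs whose geodesics pass through C — B–E: 1; B–A: 1; B–G: 1; B–F: 1; B–D: 1; B–I: 1/2; E–J: 1; E–A: 1; E–H: 1; E–G: 1; E–F: 1; E–D: 1; E–I: 1; J–A: 1 … (+17 more pairs).
All other pairs contribute 0.
Summing the contributions gives betweenness(C) = 30.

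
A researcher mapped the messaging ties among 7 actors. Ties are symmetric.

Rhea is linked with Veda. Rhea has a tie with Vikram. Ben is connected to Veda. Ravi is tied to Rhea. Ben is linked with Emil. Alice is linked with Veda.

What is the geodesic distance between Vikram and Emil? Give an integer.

4

One shortest route is Vikram – Rhea – Veda – Ben – Emil, which uses 4 edges, and at distance 3 from Vikram we only reach {Alice, Ben}, which does not include Emil. So d(Vikram,Emil) = 4.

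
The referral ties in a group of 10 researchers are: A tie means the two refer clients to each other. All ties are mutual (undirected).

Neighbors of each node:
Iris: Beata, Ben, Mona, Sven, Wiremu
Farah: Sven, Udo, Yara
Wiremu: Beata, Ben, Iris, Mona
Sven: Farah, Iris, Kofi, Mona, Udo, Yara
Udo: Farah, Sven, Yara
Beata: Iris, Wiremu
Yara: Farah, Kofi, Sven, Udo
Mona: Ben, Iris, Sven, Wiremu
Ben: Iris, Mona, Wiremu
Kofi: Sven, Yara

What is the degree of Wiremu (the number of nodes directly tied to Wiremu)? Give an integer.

Wiremu is directly tied to Beata, Ben, Iris, and Mona. That is 4 neighbors, so the degree of Wiremu is 4.

4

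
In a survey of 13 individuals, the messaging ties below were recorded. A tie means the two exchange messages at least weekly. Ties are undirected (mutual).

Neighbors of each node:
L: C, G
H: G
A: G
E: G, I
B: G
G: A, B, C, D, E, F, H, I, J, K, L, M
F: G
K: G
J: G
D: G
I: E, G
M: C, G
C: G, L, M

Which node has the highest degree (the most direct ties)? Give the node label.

Degrees — A:1, B:1, C:3, D:1, E:2, F:1, G:12, H:1, I:2, J:1, K:1, L:2, M:2.
The maximum is 12, attained only by G.

G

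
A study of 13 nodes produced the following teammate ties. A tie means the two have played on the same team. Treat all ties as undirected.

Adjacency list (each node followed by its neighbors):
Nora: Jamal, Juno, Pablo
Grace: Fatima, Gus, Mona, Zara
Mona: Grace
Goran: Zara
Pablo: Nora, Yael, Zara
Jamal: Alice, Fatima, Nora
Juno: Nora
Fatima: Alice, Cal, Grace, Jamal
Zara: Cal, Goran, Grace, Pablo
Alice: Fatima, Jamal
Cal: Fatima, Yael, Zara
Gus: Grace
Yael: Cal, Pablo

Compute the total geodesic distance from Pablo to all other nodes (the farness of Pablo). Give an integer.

Distances from Pablo: Alice:3, Cal:2, Fatima:3, Goran:2, Grace:2, Gus:3, Jamal:2, Juno:2, Mona:3, Nora:1, Yael:1, Zara:1.
Sum = 3 + 2 + 3 + 2 + 2 + 3 + 2 + 2 + 3 + 1 + 1 + 1 = 25.

25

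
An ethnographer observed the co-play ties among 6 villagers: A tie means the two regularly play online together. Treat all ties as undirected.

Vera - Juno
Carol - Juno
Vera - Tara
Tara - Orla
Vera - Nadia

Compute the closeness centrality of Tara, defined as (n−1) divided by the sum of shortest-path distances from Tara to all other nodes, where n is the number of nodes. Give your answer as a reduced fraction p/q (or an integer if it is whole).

5/9

Distances from Tara: Carol:3, Juno:2, Nadia:2, Orla:1, Vera:1. Sum = 9.
n = 6, so closeness = 5/9.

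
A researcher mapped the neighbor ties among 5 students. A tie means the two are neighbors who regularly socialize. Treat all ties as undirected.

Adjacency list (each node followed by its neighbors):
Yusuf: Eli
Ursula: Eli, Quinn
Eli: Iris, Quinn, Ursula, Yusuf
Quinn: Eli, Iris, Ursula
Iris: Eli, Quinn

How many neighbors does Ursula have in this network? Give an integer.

2

Ursula is directly tied to Eli and Quinn. That is 2 neighbors, so the degree of Ursula is 2.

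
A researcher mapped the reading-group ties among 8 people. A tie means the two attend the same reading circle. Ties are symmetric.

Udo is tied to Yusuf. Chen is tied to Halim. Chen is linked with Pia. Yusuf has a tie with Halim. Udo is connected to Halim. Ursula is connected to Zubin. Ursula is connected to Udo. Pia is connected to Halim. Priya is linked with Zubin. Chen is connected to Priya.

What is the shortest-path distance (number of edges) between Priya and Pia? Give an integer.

2

One shortest route is Priya – Chen – Pia, which uses 2 edges, and Priya and Pia are not directly tied, so nothing shorter exists. So d(Priya,Pia) = 2.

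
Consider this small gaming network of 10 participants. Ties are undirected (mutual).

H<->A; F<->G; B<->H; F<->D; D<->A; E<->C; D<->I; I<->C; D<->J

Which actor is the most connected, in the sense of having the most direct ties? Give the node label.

Degrees — A:2, B:1, C:2, D:4, E:1, F:2, G:1, H:2, I:2, J:1.
The maximum is 4, attained only by D.

D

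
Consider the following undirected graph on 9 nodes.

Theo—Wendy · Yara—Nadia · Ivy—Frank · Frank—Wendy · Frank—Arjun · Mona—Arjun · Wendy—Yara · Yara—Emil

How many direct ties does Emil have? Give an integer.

1

Emil is directly tied to Yara. That is 1 neighbor, so the degree of Emil is 1.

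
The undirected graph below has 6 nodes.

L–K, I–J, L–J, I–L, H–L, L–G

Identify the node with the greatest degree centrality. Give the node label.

L

Degrees — G:1, H:1, I:2, J:2, K:1, L:5.
The maximum is 5, attained only by L.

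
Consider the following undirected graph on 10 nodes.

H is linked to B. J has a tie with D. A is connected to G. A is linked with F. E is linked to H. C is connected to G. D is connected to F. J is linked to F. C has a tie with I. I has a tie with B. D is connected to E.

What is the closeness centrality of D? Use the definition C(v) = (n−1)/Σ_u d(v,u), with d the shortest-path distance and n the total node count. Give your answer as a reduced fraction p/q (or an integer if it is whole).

3/7

Distances from D: A:2, B:3, C:4, E:1, F:1, G:3, H:2, I:4, J:1. Sum = 21.
n = 10, so closeness = 9/21 = 3/7.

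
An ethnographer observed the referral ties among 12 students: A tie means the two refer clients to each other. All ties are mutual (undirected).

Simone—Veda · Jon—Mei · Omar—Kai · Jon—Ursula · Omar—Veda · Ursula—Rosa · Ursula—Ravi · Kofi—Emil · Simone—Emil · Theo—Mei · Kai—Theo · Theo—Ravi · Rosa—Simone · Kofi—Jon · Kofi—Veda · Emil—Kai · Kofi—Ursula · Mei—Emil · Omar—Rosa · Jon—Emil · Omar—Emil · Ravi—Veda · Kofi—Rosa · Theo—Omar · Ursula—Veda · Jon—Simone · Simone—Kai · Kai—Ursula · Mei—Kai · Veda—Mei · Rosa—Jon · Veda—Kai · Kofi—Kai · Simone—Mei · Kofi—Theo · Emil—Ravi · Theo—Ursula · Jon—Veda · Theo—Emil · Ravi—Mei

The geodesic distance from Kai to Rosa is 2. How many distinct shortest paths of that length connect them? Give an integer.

4

The shortest distance is 2. The length-2 paths are: Kai–Simone–Rosa; Kai–Omar–Rosa; Kai–Ursula–Rosa; Kai–Kofi–Rosa.
That gives 4 distinct shortest paths.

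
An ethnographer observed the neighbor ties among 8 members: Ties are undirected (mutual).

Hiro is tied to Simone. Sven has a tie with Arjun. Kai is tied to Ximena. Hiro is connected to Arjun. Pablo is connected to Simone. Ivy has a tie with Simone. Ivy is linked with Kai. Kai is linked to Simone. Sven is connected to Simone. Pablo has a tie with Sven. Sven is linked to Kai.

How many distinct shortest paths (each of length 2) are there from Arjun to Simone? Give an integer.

The shortest distance is 2. The length-2 paths are: Arjun–Sven–Simone; Arjun–Hiro–Simone.
That gives 2 distinct shortest paths.

2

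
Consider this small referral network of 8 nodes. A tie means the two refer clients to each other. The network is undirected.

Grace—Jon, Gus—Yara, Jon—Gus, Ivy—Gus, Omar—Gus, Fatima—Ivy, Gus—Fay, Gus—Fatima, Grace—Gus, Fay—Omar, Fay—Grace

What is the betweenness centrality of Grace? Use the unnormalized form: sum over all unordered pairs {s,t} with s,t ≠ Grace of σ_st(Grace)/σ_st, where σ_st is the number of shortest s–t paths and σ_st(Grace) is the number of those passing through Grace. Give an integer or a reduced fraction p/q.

Pairs whose geodesics pass through Grace — Fay–Jon: 1/2.
All other pairs contribute 0.
Summing the contributions gives betweenness(Grace) = 1/2.

1/2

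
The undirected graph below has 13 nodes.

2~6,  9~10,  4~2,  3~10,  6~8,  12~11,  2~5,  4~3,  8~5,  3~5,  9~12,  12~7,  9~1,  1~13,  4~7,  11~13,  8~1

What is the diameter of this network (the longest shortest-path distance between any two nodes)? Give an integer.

Eccentricity of each node (its greatest distance to any other): 1:4, 2:4, 3:4, 4:4, 5:4, 6:4, 7:4, 8:4, 9:4, 10:4, 11:4, 12:4, 13:4.
The maximum eccentricity is 4, realized for instance by the pair 5–11 via 5 – 8 – 1 – 13 – 11. So the diameter is 4.

4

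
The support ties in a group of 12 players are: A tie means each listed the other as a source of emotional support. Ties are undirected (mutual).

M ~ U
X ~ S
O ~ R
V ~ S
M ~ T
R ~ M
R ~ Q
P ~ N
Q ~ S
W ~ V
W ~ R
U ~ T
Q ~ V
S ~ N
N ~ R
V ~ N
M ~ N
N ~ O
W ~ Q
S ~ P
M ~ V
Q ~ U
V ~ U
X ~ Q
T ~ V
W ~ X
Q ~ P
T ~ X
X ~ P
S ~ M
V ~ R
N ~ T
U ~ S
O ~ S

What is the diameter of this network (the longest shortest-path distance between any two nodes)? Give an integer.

Eccentricity of each node (its greatest distance to any other): M:2, N:2, O:2, P:2, Q:2, R:2, S:2, T:2, U:2, V:2, W:2, X:2.
The maximum eccentricity is 2, realized for instance by the pair P–R via P – N – R. So the diameter is 2.

2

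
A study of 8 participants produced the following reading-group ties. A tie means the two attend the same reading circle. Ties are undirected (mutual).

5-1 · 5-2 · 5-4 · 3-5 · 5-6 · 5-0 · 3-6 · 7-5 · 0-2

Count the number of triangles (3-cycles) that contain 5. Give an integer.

5's neighbors: 0, 1, 2, 3, 4, 6, and 7.
Neighbor pairs that are themselves tied: 5–0–2; 5–3–6. Each forms one triangle with 5, for 2 in total.

2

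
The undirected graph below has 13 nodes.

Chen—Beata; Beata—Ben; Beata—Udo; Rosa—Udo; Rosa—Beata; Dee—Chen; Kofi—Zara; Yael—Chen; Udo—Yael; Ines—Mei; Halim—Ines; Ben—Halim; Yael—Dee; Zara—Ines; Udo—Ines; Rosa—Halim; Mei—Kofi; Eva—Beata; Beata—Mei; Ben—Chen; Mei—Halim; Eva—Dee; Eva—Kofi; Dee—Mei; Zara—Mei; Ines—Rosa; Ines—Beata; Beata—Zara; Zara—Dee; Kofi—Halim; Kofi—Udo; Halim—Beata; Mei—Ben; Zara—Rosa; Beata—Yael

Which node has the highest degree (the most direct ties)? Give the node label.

Degrees — Beata:10, Ben:4, Chen:4, Dee:5, Eva:3, Halim:6, Ines:6, Kofi:5, Mei:7, Rosa:5, Udo:5, Yael:4, Zara:6.
The maximum is 10, attained only by Beata.

Beata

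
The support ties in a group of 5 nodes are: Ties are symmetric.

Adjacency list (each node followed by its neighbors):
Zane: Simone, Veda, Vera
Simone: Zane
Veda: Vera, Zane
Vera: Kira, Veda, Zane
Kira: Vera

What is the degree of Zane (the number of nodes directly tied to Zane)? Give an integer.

Zane is directly tied to Simone, Veda, and Vera. That is 3 neighbors, so the degree of Zane is 3.

3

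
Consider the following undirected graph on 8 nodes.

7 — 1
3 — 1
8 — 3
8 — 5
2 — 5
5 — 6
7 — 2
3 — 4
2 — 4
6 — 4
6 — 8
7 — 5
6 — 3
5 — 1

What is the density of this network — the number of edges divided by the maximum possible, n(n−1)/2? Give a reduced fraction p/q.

There are 14 edges and 8 nodes, so the maximum possible is C(8,2) = 28.
Density = 14/28 = 1/2.

1/2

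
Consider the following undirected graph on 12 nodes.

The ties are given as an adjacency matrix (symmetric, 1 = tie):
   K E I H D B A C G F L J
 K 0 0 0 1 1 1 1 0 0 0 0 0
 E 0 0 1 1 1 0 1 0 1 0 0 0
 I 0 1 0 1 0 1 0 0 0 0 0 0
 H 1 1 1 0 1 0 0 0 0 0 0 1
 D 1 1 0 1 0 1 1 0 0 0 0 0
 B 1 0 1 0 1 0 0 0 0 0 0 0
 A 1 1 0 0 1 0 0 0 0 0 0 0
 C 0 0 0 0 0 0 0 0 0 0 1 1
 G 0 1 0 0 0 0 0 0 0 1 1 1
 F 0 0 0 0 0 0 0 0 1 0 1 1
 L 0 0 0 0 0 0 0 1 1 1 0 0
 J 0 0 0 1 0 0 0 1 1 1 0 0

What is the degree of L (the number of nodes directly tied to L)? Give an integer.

L is directly tied to C, F, and G. That is 3 neighbors, so the degree of L is 3.

3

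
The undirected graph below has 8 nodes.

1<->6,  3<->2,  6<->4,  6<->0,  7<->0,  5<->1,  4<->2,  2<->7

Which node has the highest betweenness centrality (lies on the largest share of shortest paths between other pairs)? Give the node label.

6

Unnormalized betweenness of each node: 0:3, 1:6, 2:7, 3:0, 4:6, 5:0, 6:11, 7:2.
6 has the largest value, 11, making it the main broker — the node through which the most shortest paths run.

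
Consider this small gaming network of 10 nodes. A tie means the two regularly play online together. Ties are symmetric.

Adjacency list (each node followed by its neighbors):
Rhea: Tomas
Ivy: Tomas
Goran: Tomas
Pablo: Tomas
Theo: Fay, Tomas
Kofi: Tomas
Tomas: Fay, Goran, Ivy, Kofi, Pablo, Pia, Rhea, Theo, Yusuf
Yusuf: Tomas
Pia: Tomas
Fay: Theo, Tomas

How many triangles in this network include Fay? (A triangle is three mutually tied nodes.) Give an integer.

Fay's neighbors: Theo and Tomas.
Neighbor pairs that are themselves tied: Fay–Theo–Tomas. Each forms one triangle with Fay, for 1 in total.

1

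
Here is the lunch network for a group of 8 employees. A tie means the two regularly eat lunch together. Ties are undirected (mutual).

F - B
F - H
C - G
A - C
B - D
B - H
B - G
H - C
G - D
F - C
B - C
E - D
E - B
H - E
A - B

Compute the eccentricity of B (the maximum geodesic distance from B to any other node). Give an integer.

1

Distances from B: A:1, C:1, D:1, E:1, F:1, G:1, H:1.
The largest is 1 (to A, F, G, E, C, D, and H), so the eccentricity of B is 1.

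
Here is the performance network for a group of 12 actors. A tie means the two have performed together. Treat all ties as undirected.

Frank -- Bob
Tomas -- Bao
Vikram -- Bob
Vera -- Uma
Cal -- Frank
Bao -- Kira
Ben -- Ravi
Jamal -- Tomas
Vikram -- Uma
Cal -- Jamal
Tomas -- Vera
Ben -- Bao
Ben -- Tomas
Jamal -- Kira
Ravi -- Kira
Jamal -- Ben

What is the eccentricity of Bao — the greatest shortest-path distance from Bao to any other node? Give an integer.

5

Distances from Bao: Ben:1, Bob:5, Cal:3, Frank:4, Jamal:2, Kira:1, Ravi:2, Tomas:1, Uma:3, Vera:2, Vikram:4.
The largest is 5 (to Bob), so the eccentricity of Bao is 5.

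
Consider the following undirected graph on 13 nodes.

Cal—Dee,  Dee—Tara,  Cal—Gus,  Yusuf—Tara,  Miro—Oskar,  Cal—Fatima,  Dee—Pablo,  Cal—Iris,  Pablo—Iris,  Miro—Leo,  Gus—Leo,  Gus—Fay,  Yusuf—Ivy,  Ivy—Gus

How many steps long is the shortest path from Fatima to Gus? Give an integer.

One shortest route is Fatima – Cal – Gus, which uses 2 edges, and Fatima and Gus are not directly tied, so nothing shorter exists. So d(Fatima,Gus) = 2.

2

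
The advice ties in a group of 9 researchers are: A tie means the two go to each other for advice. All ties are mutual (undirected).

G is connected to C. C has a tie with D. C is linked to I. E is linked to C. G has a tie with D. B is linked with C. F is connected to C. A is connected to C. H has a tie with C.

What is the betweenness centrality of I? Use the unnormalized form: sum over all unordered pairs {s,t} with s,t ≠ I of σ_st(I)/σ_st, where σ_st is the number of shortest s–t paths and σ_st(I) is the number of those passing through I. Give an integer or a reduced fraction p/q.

No shortest path between any pair of other nodes passes through I.
Summing the contributions gives betweenness(I) = 0.

0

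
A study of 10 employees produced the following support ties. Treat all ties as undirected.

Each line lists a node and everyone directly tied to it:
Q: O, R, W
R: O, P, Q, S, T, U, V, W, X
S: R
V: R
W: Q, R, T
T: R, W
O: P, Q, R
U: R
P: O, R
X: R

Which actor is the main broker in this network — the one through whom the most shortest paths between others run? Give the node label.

R

Unnormalized betweenness of each node: O:1/2, P:0, Q:1/2, R:61/2, S:0, T:0, U:0, V:0, W:1/2, X:0.
R has the largest value, 61/2, making it the main broker — the node through which the most shortest paths run.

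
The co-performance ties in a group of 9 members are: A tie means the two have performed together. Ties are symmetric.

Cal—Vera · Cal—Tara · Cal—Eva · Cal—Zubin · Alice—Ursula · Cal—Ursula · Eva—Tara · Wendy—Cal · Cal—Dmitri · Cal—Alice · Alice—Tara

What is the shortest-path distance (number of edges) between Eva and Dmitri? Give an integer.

2

One shortest route is Eva – Cal – Dmitri, which uses 2 edges, and Eva and Dmitri are not directly tied, so nothing shorter exists. So d(Eva,Dmitri) = 2.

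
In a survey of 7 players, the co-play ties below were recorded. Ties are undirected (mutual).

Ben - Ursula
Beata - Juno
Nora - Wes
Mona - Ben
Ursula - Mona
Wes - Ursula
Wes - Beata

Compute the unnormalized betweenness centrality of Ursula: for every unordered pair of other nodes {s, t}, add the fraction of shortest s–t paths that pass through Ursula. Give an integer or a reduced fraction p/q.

8

Pairs whose geodesics pass through Ursula — Nora–Ben: 1; Nora–Mona: 1; Juno–Ben: 1; Juno–Mona: 1; Beata–Ben: 1; Beata–Mona: 1; Wes–Ben: 1; Wes–Mona: 1.
All other pairs contribute 0.
Summing the contributions gives betweenness(Ursula) = 8.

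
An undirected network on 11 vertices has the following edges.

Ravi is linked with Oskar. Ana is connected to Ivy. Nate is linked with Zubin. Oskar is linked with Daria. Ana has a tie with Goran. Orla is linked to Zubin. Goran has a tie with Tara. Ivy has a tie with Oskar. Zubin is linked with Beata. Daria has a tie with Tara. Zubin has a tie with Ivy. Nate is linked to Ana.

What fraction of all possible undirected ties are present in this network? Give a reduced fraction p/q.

There are 12 edges and 11 nodes, so the maximum possible is C(11,2) = 55.
Density = 12/55.

12/55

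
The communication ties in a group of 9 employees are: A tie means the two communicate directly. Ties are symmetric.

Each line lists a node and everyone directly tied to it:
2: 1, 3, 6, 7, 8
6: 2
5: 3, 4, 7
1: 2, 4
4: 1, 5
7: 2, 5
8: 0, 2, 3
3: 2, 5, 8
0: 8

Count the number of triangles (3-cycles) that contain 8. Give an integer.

1

8's neighbors: 0, 2, and 3.
Neighbor pairs that are themselves tied: 8–2–3. Each forms one triangle with 8, for 1 in total.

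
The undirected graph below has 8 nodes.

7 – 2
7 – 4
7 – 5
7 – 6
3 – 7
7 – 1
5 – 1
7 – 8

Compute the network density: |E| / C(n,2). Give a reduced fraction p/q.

2/7

There are 8 edges and 8 nodes, so the maximum possible is C(8,2) = 28.
Density = 8/28 = 2/7.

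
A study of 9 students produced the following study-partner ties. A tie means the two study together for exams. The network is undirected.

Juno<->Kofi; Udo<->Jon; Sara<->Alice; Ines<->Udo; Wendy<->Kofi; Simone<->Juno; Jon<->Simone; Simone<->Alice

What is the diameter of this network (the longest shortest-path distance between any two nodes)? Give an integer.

Eccentricity of each node (its greatest distance to any other): Alice:4, Ines:6, Jon:4, Juno:4, Kofi:5, Sara:5, Simone:3, Udo:5, Wendy:6.
The maximum eccentricity is 6, realized for instance by the pair Ines–Wendy via Ines – Udo – Jon – Simone – Juno – Kofi – Wendy. So the diameter is 6.

6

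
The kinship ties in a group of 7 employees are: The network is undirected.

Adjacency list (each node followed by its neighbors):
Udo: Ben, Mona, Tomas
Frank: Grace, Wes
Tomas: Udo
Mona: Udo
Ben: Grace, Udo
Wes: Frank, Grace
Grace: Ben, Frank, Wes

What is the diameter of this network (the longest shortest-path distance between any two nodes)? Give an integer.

Eccentricity of each node (its greatest distance to any other): Ben:2, Frank:4, Grace:3, Mona:4, Tomas:4, Udo:3, Wes:4.
The maximum eccentricity is 4, realized for instance by the pair Tomas–Frank via Tomas – Udo – Ben – Grace – Frank. So the diameter is 4.

4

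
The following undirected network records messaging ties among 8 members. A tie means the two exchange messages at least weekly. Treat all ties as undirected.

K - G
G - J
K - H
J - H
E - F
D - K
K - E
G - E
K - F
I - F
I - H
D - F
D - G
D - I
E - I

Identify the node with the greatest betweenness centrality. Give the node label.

G

Unnormalized betweenness of each node: D:77/60, E:77/60, F:1/2, G:67/20, H:43/20, I:39/20, J:1/2, K:179/60.
G has the largest value, 67/20, making it the main broker — the node through which the most shortest paths run.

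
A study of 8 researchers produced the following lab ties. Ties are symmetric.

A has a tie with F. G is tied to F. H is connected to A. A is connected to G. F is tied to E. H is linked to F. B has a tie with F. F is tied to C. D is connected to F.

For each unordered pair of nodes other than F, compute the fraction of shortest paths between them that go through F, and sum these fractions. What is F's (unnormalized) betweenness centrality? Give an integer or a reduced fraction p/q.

37/2

Pairs whose geodesics pass through F — E–D: 1; E–A: 1; E–B: 1; E–C: 1; E–G: 1; E–H: 1; D–A: 1; D–B: 1; D–C: 1; D–G: 1; D–H: 1; A–B: 1; A–C: 1; B–C: 1 … (+5 more pairs).
All other pairs contribute 0.
Summing the contributions gives betweenness(F) = 37/2.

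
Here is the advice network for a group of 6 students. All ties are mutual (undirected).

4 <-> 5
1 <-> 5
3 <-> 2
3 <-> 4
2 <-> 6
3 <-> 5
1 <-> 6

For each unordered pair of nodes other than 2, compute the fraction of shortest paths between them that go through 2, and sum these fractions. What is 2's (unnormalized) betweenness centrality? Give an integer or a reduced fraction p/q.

3/2

Pairs whose geodesics pass through 2 — 6–3: 1; 6–4: 1/2.
All other pairs contribute 0.
Summing the contributions gives betweenness(2) = 3/2.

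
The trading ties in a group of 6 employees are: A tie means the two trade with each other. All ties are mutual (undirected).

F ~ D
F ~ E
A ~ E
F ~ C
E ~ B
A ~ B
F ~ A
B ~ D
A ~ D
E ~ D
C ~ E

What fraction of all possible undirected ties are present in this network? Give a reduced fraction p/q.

There are 11 edges and 6 nodes, so the maximum possible is C(6,2) = 15.
Density = 11/15.

11/15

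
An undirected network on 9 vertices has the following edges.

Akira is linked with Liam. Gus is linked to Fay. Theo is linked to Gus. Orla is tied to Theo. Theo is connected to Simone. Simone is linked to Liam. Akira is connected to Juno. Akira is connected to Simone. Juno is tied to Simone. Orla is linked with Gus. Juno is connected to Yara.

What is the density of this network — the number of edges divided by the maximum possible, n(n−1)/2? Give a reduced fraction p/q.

There are 11 edges and 9 nodes, so the maximum possible is C(9,2) = 36.
Density = 11/36.

11/36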